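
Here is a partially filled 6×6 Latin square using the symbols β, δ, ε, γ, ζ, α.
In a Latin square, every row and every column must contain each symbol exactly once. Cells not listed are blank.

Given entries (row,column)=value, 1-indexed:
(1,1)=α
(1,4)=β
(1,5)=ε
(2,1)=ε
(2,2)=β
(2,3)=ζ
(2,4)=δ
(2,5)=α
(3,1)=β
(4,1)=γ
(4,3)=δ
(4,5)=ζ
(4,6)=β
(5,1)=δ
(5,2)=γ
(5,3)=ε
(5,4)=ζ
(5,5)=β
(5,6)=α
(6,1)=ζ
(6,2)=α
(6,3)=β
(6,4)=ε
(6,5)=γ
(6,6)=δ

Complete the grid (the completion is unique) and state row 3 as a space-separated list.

β ζ α γ δ ε

Row 3, column 5: row 3 has {β} and column 5 has {β, ε, γ, ζ, α}, leaving only δ.
Row 1, column 3: row 1 has {β, ε, α} and column 3 has {β, δ, ε, ζ}, leaving only γ.
Row 3, column 3: row 3 has {β, δ} and column 3 has {β, δ, ε, γ, ζ}, leaving only α.
Row 3, column 4: row 3 has {β, δ, α} and column 4 has {β, δ, ε, ζ}, leaving only γ.
Row 1, column 6: row 1 has {β, ε, γ, α} and column 6 has {β, δ, α}, leaving only ζ.
Row 3, column 6: row 3 has {β, δ, γ, α} and column 6 has {β, δ, ζ, α}, leaving only ε.
Row 3, column 2: row 3 has {β, δ, ε, γ, α} and column 2 has {β, γ, α}, leaving only ζ.
So row 3 reads: β ζ α γ δ ε.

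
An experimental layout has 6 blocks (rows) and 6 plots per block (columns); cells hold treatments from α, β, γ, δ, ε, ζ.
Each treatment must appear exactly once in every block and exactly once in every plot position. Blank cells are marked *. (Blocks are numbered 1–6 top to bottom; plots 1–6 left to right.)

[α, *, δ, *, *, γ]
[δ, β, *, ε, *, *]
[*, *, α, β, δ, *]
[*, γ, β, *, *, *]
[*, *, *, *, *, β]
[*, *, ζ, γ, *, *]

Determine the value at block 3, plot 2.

ζ

Block 1, plot 4: block 1 has {α, γ, δ} and plot 4 has {β, γ, ε}, leaving only ζ.
Block 1, plot 2: block 1 has {α, γ, δ, ζ} and plot 2 has {β, γ}, leaving only ε.
Block 3 already has {α, β, δ} and plot 2 already has {β, γ, ε}, so block 3, plot 2 must be ζ.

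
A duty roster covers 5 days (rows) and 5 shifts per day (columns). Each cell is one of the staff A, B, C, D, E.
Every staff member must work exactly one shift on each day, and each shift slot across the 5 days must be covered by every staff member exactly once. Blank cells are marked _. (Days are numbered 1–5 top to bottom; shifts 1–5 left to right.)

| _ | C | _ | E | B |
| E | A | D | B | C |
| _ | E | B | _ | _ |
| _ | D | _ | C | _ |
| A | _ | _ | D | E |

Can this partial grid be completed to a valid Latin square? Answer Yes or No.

No day or shift among the givens repeats a symbol, and propagating forced cells runs into no contradiction.
One valid completion exists (for instance, D C A E B / E A D B C / C E B A D / B D E C A / A B C D E).

Yes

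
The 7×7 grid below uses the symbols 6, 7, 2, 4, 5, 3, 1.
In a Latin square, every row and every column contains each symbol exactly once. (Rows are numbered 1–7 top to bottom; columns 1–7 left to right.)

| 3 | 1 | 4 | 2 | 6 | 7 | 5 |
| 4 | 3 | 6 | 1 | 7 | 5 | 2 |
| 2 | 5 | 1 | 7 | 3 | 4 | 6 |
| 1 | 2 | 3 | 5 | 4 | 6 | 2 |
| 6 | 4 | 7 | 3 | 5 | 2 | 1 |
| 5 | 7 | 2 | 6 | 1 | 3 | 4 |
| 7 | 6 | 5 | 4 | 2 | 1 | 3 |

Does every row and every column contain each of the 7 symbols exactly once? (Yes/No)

No

Column 7 contains 2 twice (at rows 2 and 4), so it is not a permutation.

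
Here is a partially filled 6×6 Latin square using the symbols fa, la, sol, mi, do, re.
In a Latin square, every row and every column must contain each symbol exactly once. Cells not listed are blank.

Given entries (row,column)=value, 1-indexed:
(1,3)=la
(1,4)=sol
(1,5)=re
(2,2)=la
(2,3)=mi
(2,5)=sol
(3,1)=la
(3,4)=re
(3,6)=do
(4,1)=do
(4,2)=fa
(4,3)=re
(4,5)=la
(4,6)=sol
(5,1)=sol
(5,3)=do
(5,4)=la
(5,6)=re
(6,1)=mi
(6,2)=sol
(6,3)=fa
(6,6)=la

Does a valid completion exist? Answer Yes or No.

No

Row 1, column 1: row 1 has {la, sol, re} and column 1 has {la, sol, mi, do}, so it must be fa.
Row 1, column 6: row 1 has {fa, la, sol, re} and column 6 has {la, sol, do, re}, so it must be mi.
Row 1, column 2: row 1 has {fa, la, sol, mi, re} and column 2 has {fa, la, sol}, so it must be do.
Row 2, column 1: row 2 has {la, sol, mi} and column 1 has {fa, la, sol, mi, do}, so it must be re.
Row 2, column 6: row 2 has {la, sol, mi, re} and column 6 has {la, sol, mi, do, re}, so it must be fa.
Row 2, column 4: row 2 has {fa, la, sol, mi, re} and column 4 has {la, sol, re}, so it must be do.
Now row 6, column 4: row 6 together with column 4 already contain {fa, la, sol, mi, do, re} — every symbol — so nothing can go there. The grid has no valid completion.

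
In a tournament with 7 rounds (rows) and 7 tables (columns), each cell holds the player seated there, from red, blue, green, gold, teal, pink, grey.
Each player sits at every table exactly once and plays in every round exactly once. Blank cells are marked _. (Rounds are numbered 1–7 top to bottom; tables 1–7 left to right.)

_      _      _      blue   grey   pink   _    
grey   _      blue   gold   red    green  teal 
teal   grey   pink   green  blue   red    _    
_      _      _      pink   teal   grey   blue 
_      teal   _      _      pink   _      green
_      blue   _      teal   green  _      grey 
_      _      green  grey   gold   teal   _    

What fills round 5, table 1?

gold

Round 2, table 2: round 2 has {red, blue, green, gold, teal, grey} and table 2 has {blue, teal, grey}, leaving only pink.
Round 3, table 7: round 3 has {red, blue, green, teal, pink, grey} and table 7 has {blue, green, teal, grey}, leaving only gold.
Round 1, table 7: round 1 has {blue, pink, grey} and table 7 has {blue, green, gold, teal, grey}, leaving only red.
Round 5, table 4: round 5 has {green, teal, pink} and table 4 has {blue, green, gold, teal, pink, grey}, leaving only red.
Round 6, table 6: round 6 has {blue, green, teal, grey} and table 6 has {red, green, teal, pink, grey}, leaving only gold.
Round 5, table 6: round 5 has {red, green, teal, pink} and table 6 has {red, green, gold, teal, pink, grey}, leaving only blue.
Round 5 already has {red, blue, green, teal, pink} and table 1 already has {teal, grey}, so round 5, table 1 must be gold.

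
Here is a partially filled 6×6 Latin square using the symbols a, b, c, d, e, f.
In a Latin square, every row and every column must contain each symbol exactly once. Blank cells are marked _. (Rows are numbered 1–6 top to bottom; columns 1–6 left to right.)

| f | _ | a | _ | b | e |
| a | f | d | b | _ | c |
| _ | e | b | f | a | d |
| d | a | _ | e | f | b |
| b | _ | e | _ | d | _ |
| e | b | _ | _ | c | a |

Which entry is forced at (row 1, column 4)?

c

Row 2, column 5: row 2 has {a, b, c, d, f} and column 5 has {a, b, c, d, f}, leaving only e.
Row 3, column 1: row 3 has {a, b, d, e, f} and column 1 has {a, b, d, e, f}, leaving only c.
Row 4, column 3: row 4 has {a, b, d, e, f} and column 3 has {a, b, d, e}, leaving only c.
Row 5, column 2: row 5 has {b, d, e} and column 2 has {a, b, e, f}, leaving only c.
Row 1, column 2: row 1 has {a, b, e, f} and column 2 has {a, b, c, e, f}, leaving only d.
Row 1 already has {a, b, d, e, f} and column 4 already has {b, e, f}, so row 1, column 4 must be c.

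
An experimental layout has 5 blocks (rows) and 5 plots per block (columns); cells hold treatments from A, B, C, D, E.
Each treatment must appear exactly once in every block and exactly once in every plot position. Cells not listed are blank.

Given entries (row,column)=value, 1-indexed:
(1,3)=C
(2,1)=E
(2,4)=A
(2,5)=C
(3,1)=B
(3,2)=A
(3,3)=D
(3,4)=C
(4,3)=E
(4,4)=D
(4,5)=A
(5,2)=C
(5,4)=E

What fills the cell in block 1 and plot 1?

A

Block 1, plot 4: block 1 has {C} and plot 4 has {A, C, D, E}, leaving only B.
Block 2, plot 3: block 2 has {A, C, E} and plot 3 has {C, D, E}, leaving only B.
Block 2, plot 2: block 2 has {A, B, C, E} and plot 2 has {A, C}, leaving only D.
Block 1, plot 2: block 1 has {B, C} and plot 2 has {A, C, D}, leaving only E.
Block 1, plot 5: block 1 has {B, C, E} and plot 5 has {A, C}, leaving only D.
Block 1 already has {B, C, D, E} and plot 1 already has {B, E}, so block 1, plot 1 must be A.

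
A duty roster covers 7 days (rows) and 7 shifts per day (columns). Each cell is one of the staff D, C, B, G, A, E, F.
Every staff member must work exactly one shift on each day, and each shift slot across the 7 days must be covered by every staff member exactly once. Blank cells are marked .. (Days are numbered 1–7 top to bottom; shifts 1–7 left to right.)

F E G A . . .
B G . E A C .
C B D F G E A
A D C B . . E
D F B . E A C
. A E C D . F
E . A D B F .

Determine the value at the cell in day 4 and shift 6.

G

Day 4 already has {D, C, B, A, E} and shift 6 already has {C, A, E, F}, so day 4, shift 6 must be G.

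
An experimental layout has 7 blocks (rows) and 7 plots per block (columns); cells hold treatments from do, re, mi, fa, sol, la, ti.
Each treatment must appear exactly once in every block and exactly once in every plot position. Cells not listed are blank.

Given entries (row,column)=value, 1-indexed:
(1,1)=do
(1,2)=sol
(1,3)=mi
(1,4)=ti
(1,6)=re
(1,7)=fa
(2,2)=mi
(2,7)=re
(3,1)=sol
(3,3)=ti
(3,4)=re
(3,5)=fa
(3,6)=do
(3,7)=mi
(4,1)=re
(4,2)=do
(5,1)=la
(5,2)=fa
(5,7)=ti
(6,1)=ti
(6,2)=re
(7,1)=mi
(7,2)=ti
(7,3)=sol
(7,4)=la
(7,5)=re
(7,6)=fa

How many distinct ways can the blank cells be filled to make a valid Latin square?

10

Block 1, plot 5: eliminating its block and plot leaves {la}.
Block 2, plot 1: eliminating its block and plot leaves {fa}.
Block 2, plot 3: eliminating its block and plot leaves {do, fa, la}.
Block 2, plot 4: eliminating its block and plot leaves {do, fa, sol}.
Block 2, plot 5: eliminating its block and plot leaves {do, sol, la, ti}.
Block 2, plot 6: eliminating its block and plot leaves {sol, la, ti}.
Block 3, plot 2: eliminating its block and plot leaves {la}.
Block 4, plot 3: eliminating its block and plot leaves {fa, la}.
Block 4, plot 4: eliminating its block and plot leaves {mi, fa, sol}.
Block 4, plot 5: eliminating its block and plot leaves {mi, sol, la, ti}.
Block 4, plot 6: eliminating its block and plot leaves {mi, sol, la, ti}.
Block 4, plot 7: eliminating its block and plot leaves {sol, la}.
Block 5, plot 3: eliminating its block and plot leaves {do, re}.
Block 5, plot 4: eliminating its block and plot leaves {do, mi, sol}.
Block 5, plot 5: eliminating its block and plot leaves {do, mi, sol}.
Block 5, plot 6: eliminating its block and plot leaves {mi, sol}.
Block 6, plot 3: eliminating its block and plot leaves {do, fa, la}.
Block 6, plot 4: eliminating its block and plot leaves {do, mi, fa, sol}.
Block 6, plot 5: eliminating its block and plot leaves {do, mi, sol, la}.
Block 6, plot 6: eliminating its block and plot leaves {mi, sol, la}.
Block 6, plot 7: eliminating its block and plot leaves {do, sol, la}.
Block 7, plot 7: eliminating its block and plot leaves {do}.
Enumerating the assignments across these blanks that avoid any block or plot repeat gives 10 completions.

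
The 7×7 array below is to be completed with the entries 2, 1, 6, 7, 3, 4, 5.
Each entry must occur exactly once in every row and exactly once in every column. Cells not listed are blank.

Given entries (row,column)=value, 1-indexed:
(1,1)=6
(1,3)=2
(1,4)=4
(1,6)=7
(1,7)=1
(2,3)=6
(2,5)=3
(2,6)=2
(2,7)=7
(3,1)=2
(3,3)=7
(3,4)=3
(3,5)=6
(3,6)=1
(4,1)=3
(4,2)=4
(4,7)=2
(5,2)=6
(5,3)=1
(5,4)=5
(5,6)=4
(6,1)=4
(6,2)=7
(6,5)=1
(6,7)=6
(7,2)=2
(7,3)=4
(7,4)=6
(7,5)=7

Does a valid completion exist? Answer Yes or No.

No

Row 1, column 5: row 1 has {2, 1, 6, 7, 4} and column 5 has {1, 6, 7, 3}, so it must be 5.
Now row 4, column 5: row 4 together with column 5 already contain {2, 1, 6, 7, 3, 4, 5} — every symbol — so nothing can go there. The grid has no valid completion.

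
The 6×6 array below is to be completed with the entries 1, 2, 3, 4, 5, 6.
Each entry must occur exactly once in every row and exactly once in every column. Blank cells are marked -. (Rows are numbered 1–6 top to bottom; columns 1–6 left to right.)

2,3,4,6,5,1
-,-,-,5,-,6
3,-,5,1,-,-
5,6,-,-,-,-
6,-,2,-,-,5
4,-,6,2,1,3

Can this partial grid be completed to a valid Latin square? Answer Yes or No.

Yes

No row or column among the givens repeats a symbol, and propagating forced cells runs into no contradiction.
One valid completion exists (for instance, 2 3 4 6 5 1 / 1 4 3 5 2 6 / 3 2 5 1 6 4 / 5 6 1 4 3 2 / 6 1 2 3 4 5 / 4 5 6 2 1 3).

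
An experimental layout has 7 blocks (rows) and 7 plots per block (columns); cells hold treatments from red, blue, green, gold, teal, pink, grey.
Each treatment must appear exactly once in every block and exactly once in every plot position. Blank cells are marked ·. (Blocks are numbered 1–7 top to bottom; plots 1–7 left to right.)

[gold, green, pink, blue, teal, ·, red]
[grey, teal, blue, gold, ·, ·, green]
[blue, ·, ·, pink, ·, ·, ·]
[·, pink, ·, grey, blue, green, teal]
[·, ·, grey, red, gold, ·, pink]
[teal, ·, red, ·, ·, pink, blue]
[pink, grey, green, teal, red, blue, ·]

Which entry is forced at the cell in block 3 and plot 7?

Block 1, plot 6: block 1 has {red, blue, green, gold, teal, pink} and plot 6 has {blue, green, pink}, leaving only grey.
Block 2, plot 5: block 2 has {blue, green, gold, teal, grey} and plot 5 has {red, blue, gold, teal}, leaving only pink.
Block 2, plot 6: block 2 has {blue, green, gold, teal, pink, grey} and plot 6 has {blue, green, pink, grey}, leaving only red.
Block 4, plot 1: block 4 has {blue, green, teal, pink, grey} and plot 1 has {blue, gold, teal, pink, grey}, leaving only red.
Block 4, plot 3: block 4 has {red, blue, green, teal, pink, grey} and plot 3 has {red, blue, green, pink, grey}, leaving only gold.
Block 3, plot 3: block 3 has {blue, pink} and plot 3 has {red, blue, green, gold, pink, grey}, leaving only teal.
Block 3, plot 6: block 3 has {blue, teal, pink} and plot 6 has {red, blue, green, pink, grey}, leaving only gold.
Block 3 already has {blue, gold, teal, pink} and plot 7 already has {red, blue, green, teal, pink}, so block 3, plot 7 must be grey.

grey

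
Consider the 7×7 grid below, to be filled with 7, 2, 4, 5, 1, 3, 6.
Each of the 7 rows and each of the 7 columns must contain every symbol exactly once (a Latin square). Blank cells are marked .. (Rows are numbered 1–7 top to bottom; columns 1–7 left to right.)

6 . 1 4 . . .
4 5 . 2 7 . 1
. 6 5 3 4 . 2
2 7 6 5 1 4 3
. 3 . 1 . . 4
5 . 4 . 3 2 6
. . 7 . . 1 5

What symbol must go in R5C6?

5

Row 1, column 2: row 1 has {4, 1, 6} and column 2 has {7, 5, 3, 6}, leaving only 2.
Row 1, column 5: row 1 has {2, 4, 1, 6} and column 5 has {7, 4, 1, 3}, leaving only 5.
Row 1, column 7: row 1 has {2, 4, 5, 1, 6} and column 7 has {2, 4, 5, 1, 3, 6}, leaving only 7.
Row 1, column 6: row 1 has {7, 2, 4, 5, 1, 6} and column 6 has {2, 4, 1}, leaving only 3.
Row 2, column 3: row 2 has {7, 2, 4, 5, 1} and column 3 has {7, 4, 5, 1, 6}, leaving only 3.
Row 2, column 6: row 2 has {7, 2, 4, 5, 1, 3} and column 6 has {2, 4, 1, 3}, leaving only 6.
Row 3, column 6: row 3 has {2, 4, 5, 3, 6} and column 6 has {2, 4, 1, 3, 6}, leaving only 7.
Row 5 already has {4, 1, 3} and column 6 already has {7, 2, 4, 1, 3, 6}, so row 5, column 6 must be 5.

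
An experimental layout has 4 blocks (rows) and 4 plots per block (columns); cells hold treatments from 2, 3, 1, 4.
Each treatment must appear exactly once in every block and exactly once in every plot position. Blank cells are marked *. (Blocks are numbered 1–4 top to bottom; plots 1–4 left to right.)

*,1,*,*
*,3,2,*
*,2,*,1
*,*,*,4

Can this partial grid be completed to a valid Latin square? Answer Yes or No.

No

Block 2, plot 4: block 2 together with plot 4 already contain {2, 3, 1, 4} — every symbol — so nothing can go there. The grid has no valid completion.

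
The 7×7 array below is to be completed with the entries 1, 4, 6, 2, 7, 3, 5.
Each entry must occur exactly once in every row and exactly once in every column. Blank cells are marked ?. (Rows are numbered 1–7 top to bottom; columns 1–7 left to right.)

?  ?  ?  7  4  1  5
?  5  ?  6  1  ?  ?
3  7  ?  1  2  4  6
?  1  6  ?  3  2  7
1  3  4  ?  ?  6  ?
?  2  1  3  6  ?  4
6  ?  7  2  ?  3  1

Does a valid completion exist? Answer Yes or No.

No row or column among the givens repeats a symbol, and propagating forced cells runs into no contradiction.
One valid completion exists (for instance, 2 6 3 7 4 1 5 / 4 5 2 6 1 7 3 / 3 7 5 1 2 4 6 / 5 1 6 4 3 2 7 / 1 3 4 5 7 6 2 / 7 2 1 3 6 5 4 / 6 4 7 2 5 3 1).

Yes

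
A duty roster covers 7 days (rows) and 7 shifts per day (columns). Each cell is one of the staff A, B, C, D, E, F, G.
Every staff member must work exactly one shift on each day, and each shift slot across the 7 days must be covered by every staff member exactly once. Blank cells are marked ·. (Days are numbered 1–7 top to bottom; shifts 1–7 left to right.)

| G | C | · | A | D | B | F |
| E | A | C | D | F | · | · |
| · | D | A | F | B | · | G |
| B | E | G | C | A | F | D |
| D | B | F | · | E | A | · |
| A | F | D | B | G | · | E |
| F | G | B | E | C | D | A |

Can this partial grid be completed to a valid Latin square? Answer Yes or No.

Yes

No day or shift among the givens repeats a symbol, and propagating forced cells runs into no contradiction.
One valid completion exists (for instance, G C E A D B F / E A C D F G B / C D A F B E G / B E G C A F D / D B F G E A C / A F D B G C E / F G B E C D A).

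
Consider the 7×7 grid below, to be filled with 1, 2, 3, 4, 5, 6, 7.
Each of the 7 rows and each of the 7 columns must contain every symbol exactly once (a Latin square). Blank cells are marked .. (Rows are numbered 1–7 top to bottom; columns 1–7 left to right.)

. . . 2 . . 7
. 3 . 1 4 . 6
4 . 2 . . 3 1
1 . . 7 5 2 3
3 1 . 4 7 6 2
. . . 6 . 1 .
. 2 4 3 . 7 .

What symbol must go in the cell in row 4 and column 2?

Row 2, column 6: row 2 has {1, 3, 4, 6} and column 6 has {1, 2, 3, 6, 7}, leaving only 5.
Row 1, column 6: row 1 has {2, 7} and column 6 has {1, 2, 3, 5, 6, 7}, leaving only 4.
Row 2, column 3: row 2 has {1, 3, 4, 5, 6} and column 3 has {2, 4}, leaving only 7.
Row 2, column 1: row 2 has {1, 3, 4, 5, 6, 7} and column 1 has {1, 3, 4}, leaving only 2.
Row 3, column 4: row 3 has {1, 2, 3, 4} and column 4 has {1, 2, 3, 4, 6, 7}, leaving only 5.
Row 3, column 5: row 3 has {1, 2, 3, 4, 5} and column 5 has {4, 5, 7}, leaving only 6.
Row 3, column 2: row 3 has {1, 2, 3, 4, 5, 6} and column 2 has {1, 2, 3}, leaving only 7.
Row 4, column 3: row 4 has {1, 2, 3, 5, 7} and column 3 has {2, 4, 7}, leaving only 6.
Row 4 already has {1, 2, 3, 5, 6, 7} and column 2 already has {1, 2, 3, 7}, so row 4, column 2 must be 4.

4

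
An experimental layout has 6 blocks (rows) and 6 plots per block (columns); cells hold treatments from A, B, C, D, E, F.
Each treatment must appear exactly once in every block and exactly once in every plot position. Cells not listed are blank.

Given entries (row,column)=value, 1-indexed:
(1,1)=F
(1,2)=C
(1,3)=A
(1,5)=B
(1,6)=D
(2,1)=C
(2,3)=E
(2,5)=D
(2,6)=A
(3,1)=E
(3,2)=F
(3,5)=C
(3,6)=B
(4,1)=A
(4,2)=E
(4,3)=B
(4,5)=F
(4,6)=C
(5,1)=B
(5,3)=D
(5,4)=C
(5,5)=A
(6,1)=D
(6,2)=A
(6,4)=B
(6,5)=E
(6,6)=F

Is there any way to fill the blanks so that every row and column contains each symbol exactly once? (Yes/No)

Block 3, plot 3: block 3 together with plot 3 already contain {A, B, C, D, E, F} — every symbol — so nothing can go there. The grid has no valid completion.

No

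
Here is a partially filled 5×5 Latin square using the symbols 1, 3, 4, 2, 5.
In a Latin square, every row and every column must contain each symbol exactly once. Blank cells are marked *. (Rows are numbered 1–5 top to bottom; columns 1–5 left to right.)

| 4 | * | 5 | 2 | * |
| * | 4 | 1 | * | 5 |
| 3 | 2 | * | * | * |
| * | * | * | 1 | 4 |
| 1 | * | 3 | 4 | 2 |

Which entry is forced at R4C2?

Row 2, column 1: row 2 has {1, 4, 5} and column 1 has {1, 3, 4}, leaving only 2.
Row 2, column 4: row 2 has {1, 4, 2, 5} and column 4 has {1, 4, 2}, leaving only 3.
Row 3, column 3: row 3 has {3, 2} and column 3 has {1, 3, 5}, leaving only 4.
Row 3, column 4: row 3 has {3, 4, 2} and column 4 has {1, 3, 4, 2}, leaving only 5.
Row 3, column 5: row 3 has {3, 4, 2, 5} and column 5 has {4, 2, 5}, leaving only 1.
Row 1, column 5: row 1 has {4, 2, 5} and column 5 has {1, 4, 2, 5}, leaving only 3.
Row 1, column 2: row 1 has {3, 4, 2, 5} and column 2 has {4, 2}, leaving only 1.
Row 4, column 1: row 4 has {1, 4} and column 1 has {1, 3, 4, 2}, leaving only 5.
Row 4 already has {1, 4, 5} and column 2 already has {1, 4, 2}, so row 4, column 2 must be 3.

3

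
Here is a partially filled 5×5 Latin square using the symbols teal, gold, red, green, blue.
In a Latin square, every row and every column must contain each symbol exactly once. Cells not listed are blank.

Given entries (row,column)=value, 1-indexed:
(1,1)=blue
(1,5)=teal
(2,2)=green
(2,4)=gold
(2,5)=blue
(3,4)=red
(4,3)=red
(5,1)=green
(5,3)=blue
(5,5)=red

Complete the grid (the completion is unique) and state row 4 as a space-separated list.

gold teal red blue green

Row 1, column 4: row 1 has {teal, blue} and column 4 has {gold, red}, leaving only green.
Row 1, column 3: row 1 has {teal, green, blue} and column 3 has {red, blue}, leaving only gold.
Row 1, column 2: row 1 has {teal, gold, green, blue} and column 2 has {green}, leaving only red.
Row 2, column 3: row 2 has {gold, green, blue} and column 3 has {gold, red, blue}, leaving only teal.
Row 2, column 1: row 2 has {teal, gold, green, blue} and column 1 has {green, blue}, leaving only red.
Row 3, column 3: row 3 has {red} and column 3 has {teal, gold, red, blue}, leaving only green.
Row 3, column 5: row 3 has {red, green} and column 5 has {teal, red, blue}, leaving only gold.
Row 4, column 5: row 4 has {red} and column 5 has {teal, gold, red, blue}, leaving only green.
Row 3, column 1: row 3 has {gold, red, green} and column 1 has {red, green, blue}, leaving only teal.
Row 4, column 1: row 4 has {red, green} and column 1 has {teal, red, green, blue}, leaving only gold.
Row 3, column 2: row 3 has {teal, gold, red, green} and column 2 has {red, green}, leaving only blue.
Row 4, column 2: row 4 has {gold, red, green} and column 2 has {red, green, blue}, leaving only teal.
Row 4, column 4: row 4 has {teal, gold, red, green} and column 4 has {gold, red, green}, leaving only blue.
So row 4 reads: gold teal red blue green.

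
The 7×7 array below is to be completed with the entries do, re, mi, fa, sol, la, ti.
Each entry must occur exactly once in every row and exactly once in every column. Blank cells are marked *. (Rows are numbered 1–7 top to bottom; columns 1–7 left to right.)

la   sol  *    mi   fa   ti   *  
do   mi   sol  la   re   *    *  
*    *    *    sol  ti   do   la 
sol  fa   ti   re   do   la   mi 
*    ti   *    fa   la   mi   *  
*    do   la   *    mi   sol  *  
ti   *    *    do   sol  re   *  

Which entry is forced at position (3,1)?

mi

Row 2, column 6: row 2 has {do, re, mi, sol, la} and column 6 has {do, re, mi, sol, la, ti}, leaving only fa.
Row 2, column 7: row 2 has {do, re, mi, fa, sol, la} and column 7 has {mi, la}, leaving only ti.
Row 3, column 2: row 3 has {do, sol, la, ti} and column 2 has {do, mi, fa, sol, ti}, leaving only re.
Row 5, column 1: row 5 has {mi, fa, la, ti} and column 1 has {do, sol, la, ti}, leaving only re.
Row 5, column 3: row 5 has {re, mi, fa, la, ti} and column 3 has {sol, la, ti}, leaving only do.
Row 1, column 3: row 1 has {mi, fa, sol, la, ti} and column 3 has {do, sol, la, ti}, leaving only re.
Row 1, column 7: row 1 has {re, mi, fa, sol, la, ti} and column 7 has {mi, la, ti}, leaving only do.
Row 5, column 7: row 5 has {do, re, mi, fa, la, ti} and column 7 has {do, mi, la, ti}, leaving only sol.
Row 6, column 1: row 6 has {do, mi, sol, la} and column 1 has {do, re, sol, la, ti}, leaving only fa.
Row 3 already has {do, re, sol, la, ti} and column 1 already has {do, re, fa, sol, la, ti}, so row 3, column 1 must be mi.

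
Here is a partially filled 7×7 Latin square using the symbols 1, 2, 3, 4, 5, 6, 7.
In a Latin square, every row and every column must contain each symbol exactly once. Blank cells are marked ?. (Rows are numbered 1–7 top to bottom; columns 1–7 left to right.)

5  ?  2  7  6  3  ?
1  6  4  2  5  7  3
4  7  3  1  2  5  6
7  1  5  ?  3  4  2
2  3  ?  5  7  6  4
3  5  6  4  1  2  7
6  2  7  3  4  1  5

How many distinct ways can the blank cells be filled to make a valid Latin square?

1

Row 1, column 2: eliminating its row and column leaves {4}.
Row 1, column 7: eliminating its row and column leaves {1}.
Row 4, column 4: eliminating its row and column leaves {6}.
Row 5, column 3: eliminating its row and column leaves {1}.
Only one assignment across all blanks avoids any row or column repeat, giving 1 completion.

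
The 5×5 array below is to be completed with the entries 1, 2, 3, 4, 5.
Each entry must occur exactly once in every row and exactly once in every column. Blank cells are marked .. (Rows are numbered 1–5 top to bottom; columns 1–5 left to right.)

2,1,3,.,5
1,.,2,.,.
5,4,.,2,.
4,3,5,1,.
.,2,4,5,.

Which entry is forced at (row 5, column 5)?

Row 1, column 4: row 1 has {1, 2, 3, 5} and column 4 has {1, 2, 5}, leaving only 4.
Row 2, column 2: row 2 has {1, 2} and column 2 has {1, 2, 3, 4}, leaving only 5.
Row 2, column 4: row 2 has {1, 2, 5} and column 4 has {1, 2, 4, 5}, leaving only 3.
Row 2, column 5: row 2 has {1, 2, 3, 5} and column 5 has {5}, leaving only 4.
Row 3, column 3: row 3 has {2, 4, 5} and column 3 has {2, 3, 4, 5}, leaving only 1.
Row 3, column 5: row 3 has {1, 2, 4, 5} and column 5 has {4, 5}, leaving only 3.
Row 5 already has {2, 4, 5} and column 5 already has {3, 4, 5}, so row 5, column 5 must be 1.

1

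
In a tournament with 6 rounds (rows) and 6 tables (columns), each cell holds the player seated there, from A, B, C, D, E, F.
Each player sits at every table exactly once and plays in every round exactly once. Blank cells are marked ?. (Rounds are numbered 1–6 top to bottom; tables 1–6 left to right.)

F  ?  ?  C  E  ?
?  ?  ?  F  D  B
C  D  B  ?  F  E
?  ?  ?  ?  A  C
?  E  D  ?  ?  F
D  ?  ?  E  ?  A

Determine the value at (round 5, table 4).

Round 1, table 3: round 1 has {C, E, F} and table 3 has {B, D}, leaving only A.
Round 1, table 2: round 1 has {A, C, E, F} and table 2 has {D, E}, leaving only B.
Round 1, table 6: round 1 has {A, B, C, E, F} and table 6 has {A, B, C, E, F}, leaving only D.
Round 3, table 4: round 3 has {B, C, D, E, F} and table 4 has {C, E, F}, leaving only A.
Round 5 already has {D, E, F} and table 4 already has {A, C, E, F}, so round 5, table 4 must be B.

B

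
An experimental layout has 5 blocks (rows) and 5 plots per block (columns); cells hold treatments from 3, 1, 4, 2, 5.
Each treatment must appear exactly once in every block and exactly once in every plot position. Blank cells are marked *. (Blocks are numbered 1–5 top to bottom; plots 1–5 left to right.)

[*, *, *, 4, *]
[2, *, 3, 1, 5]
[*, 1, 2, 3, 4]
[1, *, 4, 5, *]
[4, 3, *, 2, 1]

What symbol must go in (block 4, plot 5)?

3

Block 2, plot 2: block 2 has {3, 1, 2, 5} and plot 2 has {3, 1}, leaving only 4.
Block 3, plot 1: block 3 has {3, 1, 4, 2} and plot 1 has {1, 4, 2}, leaving only 5.
Block 1, plot 1: block 1 has {4} and plot 1 has {1, 4, 2, 5}, leaving only 3.
Block 1, plot 5: block 1 has {3, 4} and plot 5 has {1, 4, 5}, leaving only 2.
Block 4 already has {1, 4, 5} and plot 5 already has {1, 4, 2, 5}, so block 4, plot 5 must be 3.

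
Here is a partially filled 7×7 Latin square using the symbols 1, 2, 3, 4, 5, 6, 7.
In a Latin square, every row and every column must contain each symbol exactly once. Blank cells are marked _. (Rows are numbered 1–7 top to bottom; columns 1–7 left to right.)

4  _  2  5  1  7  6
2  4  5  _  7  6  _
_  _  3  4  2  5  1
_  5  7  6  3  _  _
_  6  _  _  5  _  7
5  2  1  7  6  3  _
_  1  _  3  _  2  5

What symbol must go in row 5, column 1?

Row 1, column 2: row 1 has {1, 2, 4, 5, 6, 7} and column 2 has {1, 2, 4, 5, 6}, leaving only 3.
Row 2, column 4: row 2 has {2, 4, 5, 6, 7} and column 4 has {3, 4, 5, 6, 7}, leaving only 1.
Row 2, column 7: row 2 has {1, 2, 4, 5, 6, 7} and column 7 has {1, 5, 6, 7}, leaving only 3.
Row 3, column 2: row 3 has {1, 2, 3, 4, 5} and column 2 has {1, 2, 3, 4, 5, 6}, leaving only 7.
Row 3, column 1: row 3 has {1, 2, 3, 4, 5, 7} and column 1 has {2, 4, 5}, leaving only 6.
Row 4, column 1: row 4 has {3, 5, 6, 7} and column 1 has {2, 4, 5, 6}, leaving only 1.
Row 5 already has {5, 6, 7} and column 1 already has {1, 2, 4, 5, 6}, so row 5, column 1 must be 3.

3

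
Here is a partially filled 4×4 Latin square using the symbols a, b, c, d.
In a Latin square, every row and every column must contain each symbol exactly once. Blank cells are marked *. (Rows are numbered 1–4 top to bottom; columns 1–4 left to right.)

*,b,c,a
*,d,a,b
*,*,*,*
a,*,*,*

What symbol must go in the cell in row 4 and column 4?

Row 1, column 1: row 1 has {a, b, c} and column 1 has {a}, leaving only d.
Row 2, column 1: row 2 has {a, b, d} and column 1 has {a, d}, leaving only c.
Row 3, column 1: row 3 has {} and column 1 has {a, c, d}, leaving only b.
Row 3, column 3: row 3 has {b} and column 3 has {a, c}, leaving only d.
Row 3, column 4: row 3 has {b, d} and column 4 has {a, b}, leaving only c.
Row 4 already has {a} and column 4 already has {a, b, c}, so row 4, column 4 must be d.

d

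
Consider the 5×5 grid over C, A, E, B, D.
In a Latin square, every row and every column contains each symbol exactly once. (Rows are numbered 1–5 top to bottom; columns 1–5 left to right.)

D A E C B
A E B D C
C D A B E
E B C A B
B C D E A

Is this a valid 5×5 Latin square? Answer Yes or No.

No

Column 5 contains B twice (at rows 1 and 4), so it is not a permutation.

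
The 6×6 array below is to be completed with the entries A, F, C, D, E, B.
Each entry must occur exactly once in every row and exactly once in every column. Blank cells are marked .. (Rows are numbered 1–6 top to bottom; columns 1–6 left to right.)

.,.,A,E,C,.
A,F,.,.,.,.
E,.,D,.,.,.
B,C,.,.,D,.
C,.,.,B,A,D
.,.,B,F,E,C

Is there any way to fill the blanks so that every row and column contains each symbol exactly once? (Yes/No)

No row or column among the givens repeats a symbol, and propagating forced cells runs into no contradiction.
One valid completion exists (for instance, F D A E C B / A F C D B E / E B D C F A / B C E A D F / C E F B A D / D A B F E C).

Yes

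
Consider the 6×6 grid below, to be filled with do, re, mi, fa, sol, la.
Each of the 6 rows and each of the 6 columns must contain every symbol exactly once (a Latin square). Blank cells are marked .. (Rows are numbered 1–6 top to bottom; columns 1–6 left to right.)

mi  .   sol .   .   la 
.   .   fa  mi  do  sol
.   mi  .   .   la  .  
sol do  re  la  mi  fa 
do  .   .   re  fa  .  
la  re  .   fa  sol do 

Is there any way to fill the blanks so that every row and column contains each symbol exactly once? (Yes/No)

Yes

No row or column among the givens repeats a symbol, and propagating forced cells runs into no contradiction.
One valid completion exists (for instance, mi fa sol do re la / re la fa mi do sol / fa mi do sol la re / sol do re la mi fa / do sol la re fa mi / la re mi fa sol do).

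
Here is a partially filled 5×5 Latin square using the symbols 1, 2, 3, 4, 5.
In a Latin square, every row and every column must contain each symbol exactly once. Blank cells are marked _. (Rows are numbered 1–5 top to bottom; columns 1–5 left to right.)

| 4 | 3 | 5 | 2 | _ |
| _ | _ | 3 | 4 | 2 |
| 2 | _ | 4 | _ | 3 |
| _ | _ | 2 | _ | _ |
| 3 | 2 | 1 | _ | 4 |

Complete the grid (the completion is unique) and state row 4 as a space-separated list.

1 4 2 3 5

Row 1, column 5: row 1 has {2, 3, 4, 5} and column 5 has {2, 3, 4}, leaving only 1.
Row 4, column 5: row 4 has {2} and column 5 has {1, 2, 3, 4}, leaving only 5.
Row 4, column 1: row 4 has {2, 5} and column 1 has {2, 3, 4}, leaving only 1.
Row 4, column 2: row 4 has {1, 2, 5} and column 2 has {2, 3}, leaving only 4.
Row 4, column 4: row 4 has {1, 2, 4, 5} and column 4 has {2, 4}, leaving only 3.
So row 4 reads: 1 4 2 3 5.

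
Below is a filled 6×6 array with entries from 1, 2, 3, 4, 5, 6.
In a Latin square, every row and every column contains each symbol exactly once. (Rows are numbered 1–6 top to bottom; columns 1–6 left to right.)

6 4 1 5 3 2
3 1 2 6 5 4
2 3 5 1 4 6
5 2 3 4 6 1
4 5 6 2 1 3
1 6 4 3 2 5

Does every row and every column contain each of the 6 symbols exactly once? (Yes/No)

Each row is a permutation of the 6 symbols, and so is each column.

Yes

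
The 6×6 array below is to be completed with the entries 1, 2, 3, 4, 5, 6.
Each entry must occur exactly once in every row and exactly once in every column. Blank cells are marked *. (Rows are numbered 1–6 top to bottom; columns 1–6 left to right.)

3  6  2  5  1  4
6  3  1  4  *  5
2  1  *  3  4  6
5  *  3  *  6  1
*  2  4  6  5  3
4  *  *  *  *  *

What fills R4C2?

Row 4 already has {1, 3, 5, 6} and column 2 already has {1, 2, 3, 6}, so row 4, column 2 must be 4.

4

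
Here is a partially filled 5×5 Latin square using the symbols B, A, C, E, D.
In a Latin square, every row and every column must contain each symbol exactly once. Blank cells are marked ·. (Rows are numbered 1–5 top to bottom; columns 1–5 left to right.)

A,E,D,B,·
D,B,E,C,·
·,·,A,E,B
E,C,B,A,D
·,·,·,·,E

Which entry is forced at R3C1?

C

Row 3 already has {B, A, E} and column 1 already has {A, E, D}, so row 3, column 1 must be C.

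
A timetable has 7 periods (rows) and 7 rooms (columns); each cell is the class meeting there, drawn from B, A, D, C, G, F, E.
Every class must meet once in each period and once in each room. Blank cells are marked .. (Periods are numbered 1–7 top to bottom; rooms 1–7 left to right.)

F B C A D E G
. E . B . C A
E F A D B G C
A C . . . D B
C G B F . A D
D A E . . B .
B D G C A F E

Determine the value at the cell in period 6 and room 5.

Period 2, room 1: period 2 has {B, A, C, E} and room 1 has {B, A, D, C, F, E}, leaving only G.
Period 2, room 5: period 2 has {B, A, C, G, E} and room 5 has {B, A, D}, leaving only F.
Period 2, room 3: period 2 has {B, A, C, G, F, E} and room 3 has {B, A, C, G, E}, leaving only D.
Period 4, room 3: period 4 has {B, A, D, C} and room 3 has {B, A, D, C, G, E}, leaving only F.
Period 5, room 5: period 5 has {B, A, D, C, G, F} and room 5 has {B, A, D, F}, leaving only E.
Period 4, room 5: period 4 has {B, A, D, C, F} and room 5 has {B, A, D, F, E}, leaving only G.
Period 6 already has {B, A, D, E} and room 5 already has {B, A, D, G, F, E}, so period 6, room 5 must be C.

C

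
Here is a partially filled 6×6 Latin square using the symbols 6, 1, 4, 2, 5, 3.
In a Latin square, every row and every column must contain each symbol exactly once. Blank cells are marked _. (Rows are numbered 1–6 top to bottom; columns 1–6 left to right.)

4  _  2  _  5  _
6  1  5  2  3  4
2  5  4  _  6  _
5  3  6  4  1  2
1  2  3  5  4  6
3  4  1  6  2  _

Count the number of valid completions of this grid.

2

Row 1, column 2: eliminating its row and column leaves {6}.
Row 1, column 4: eliminating its row and column leaves {1, 3}.
Row 1, column 6: eliminating its row and column leaves {1, 3}.
Row 3, column 4: eliminating its row and column leaves {1, 3}.
Row 3, column 6: eliminating its row and column leaves {1, 3}.
Row 6, column 6: eliminating its row and column leaves {5}.
Enumerating the assignments across these blanks that avoid any row or column repeat gives 2 completions.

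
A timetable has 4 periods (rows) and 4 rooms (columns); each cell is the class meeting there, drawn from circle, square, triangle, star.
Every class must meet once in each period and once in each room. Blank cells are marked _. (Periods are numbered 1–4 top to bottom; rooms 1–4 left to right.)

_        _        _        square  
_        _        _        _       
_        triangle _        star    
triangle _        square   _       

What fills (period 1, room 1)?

Period 3, room 3: period 3 has {triangle, star} and room 3 has {square}, leaving only circle.
Period 3, room 1: period 3 has {circle, triangle, star} and room 1 has {triangle}, leaving only square.
Period 4, room 4: period 4 has {square, triangle} and room 4 has {square, star}, leaving only circle.
Period 2, room 4: period 2 has {} and room 4 has {circle, square, star}, leaving only triangle.
Period 2, room 3: period 2 has {triangle} and room 3 has {circle, square}, leaving only star.
Period 1, room 3: period 1 has {square} and room 3 has {circle, square, star}, leaving only triangle.
Period 2, room 1: period 2 has {triangle, star} and room 1 has {square, triangle}, leaving only circle.
Period 1 already has {square, triangle} and room 1 already has {circle, square, triangle}, so period 1, room 1 must be star.

star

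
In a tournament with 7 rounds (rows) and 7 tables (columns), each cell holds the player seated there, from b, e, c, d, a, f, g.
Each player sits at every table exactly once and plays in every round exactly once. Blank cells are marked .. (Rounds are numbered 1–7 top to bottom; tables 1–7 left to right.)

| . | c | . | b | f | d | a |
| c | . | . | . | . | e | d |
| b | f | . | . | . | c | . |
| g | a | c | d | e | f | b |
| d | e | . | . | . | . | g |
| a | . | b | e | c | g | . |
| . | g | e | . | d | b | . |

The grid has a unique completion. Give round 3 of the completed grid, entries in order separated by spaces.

b f d g a c e

Round 3, table 7: round 3 has {b, c, f} and table 7 has {b, d, a, g}, leaving only e.
Round 1, table 1: round 1 has {b, c, d, a, f} and table 1 has {b, c, d, a, g}, leaving only e.
Round 1, table 3: round 1 has {b, e, c, d, a, f} and table 3 has {b, e, c}, leaving only g.
Round 2, table 2: round 2 has {e, c, d} and table 2 has {e, c, a, f, g}, leaving only b.
Round 5, table 6: round 5 has {e, d, g} and table 6 has {b, e, c, d, f, g}, leaving only a.
Round 5, table 3: round 5 has {e, d, a, g} and table 3 has {b, e, c, g}, leaving only f.
Round 2, table 3: round 2 has {b, e, c, d} and table 3 has {b, e, c, f, g}, leaving only a.
Round 3, table 3: round 3 has {b, e, c, f} and table 3 has {b, e, c, a, f, g}, leaving only d.
Round 2, table 5: round 2 has {b, e, c, d, a} and table 5 has {e, c, d, f}, leaving only g.
Round 3, table 5: round 3 has {b, e, c, d, f} and table 5 has {e, c, d, f, g}, leaving only a.
Round 3, table 4: round 3 has {b, e, c, d, a, f} and table 4 has {b, e, d}, leaving only g.
So round 3 reads: b f d g a c e.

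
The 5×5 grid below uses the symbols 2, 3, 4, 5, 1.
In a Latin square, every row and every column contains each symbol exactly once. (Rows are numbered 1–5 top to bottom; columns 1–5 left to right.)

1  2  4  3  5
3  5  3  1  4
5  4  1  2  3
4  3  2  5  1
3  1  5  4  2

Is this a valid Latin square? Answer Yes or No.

No

Row 2 contains 3 twice (at columns 1 and 3), so it is not a permutation.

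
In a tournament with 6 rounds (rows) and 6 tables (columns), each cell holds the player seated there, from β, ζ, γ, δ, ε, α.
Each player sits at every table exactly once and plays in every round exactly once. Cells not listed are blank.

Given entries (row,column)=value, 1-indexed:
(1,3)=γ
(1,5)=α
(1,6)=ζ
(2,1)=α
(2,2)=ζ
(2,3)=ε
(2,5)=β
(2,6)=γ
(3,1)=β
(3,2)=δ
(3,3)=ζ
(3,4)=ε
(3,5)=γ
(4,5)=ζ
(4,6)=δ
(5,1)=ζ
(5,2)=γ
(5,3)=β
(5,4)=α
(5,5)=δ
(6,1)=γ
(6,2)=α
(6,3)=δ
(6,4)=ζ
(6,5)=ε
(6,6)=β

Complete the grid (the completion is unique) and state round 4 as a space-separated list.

ε β α γ ζ δ

Round 4, table 1: round 4 has {ζ, δ} and table 1 has {β, ζ, γ, α}, leaving only ε.
Round 4, table 2: round 4 has {ζ, δ, ε} and table 2 has {ζ, γ, δ, α}, leaving only β.
Round 4, table 3: round 4 has {β, ζ, δ, ε} and table 3 has {β, ζ, γ, δ, ε}, leaving only α.
Round 4, table 4: round 4 has {β, ζ, δ, ε, α} and table 4 has {ζ, ε, α}, leaving only γ.
So round 4 reads: ε β α γ ζ δ.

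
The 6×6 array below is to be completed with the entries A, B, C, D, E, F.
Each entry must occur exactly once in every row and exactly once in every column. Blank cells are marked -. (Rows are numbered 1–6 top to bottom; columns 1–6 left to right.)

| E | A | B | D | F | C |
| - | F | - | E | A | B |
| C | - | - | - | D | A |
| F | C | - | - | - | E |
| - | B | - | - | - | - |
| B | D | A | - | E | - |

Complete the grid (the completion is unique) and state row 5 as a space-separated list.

Row 5, column 5: row 5 has {B} and column 5 has {A, D, E, F}, leaving only C.
Row 2, column 1: row 2 has {A, B, E, F} and column 1 has {B, C, E, F}, leaving only D.
Row 5, column 1: row 5 has {B, C} and column 1 has {B, C, D, E, F}, leaving only A.
Row 5, column 4: row 5 has {A, B, C} and column 4 has {D, E}, leaving only F.
Row 5, column 6: row 5 has {A, B, C, F} and column 6 has {A, B, C, E}, leaving only D.
Row 5, column 3: row 5 has {A, B, C, D, F} and column 3 has {A, B}, leaving only E.
So row 5 reads: A B E F C D.

A B E F C D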